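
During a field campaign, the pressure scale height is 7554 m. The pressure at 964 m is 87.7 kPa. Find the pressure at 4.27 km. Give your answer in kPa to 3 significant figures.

Between two levels, P₂ = P₁ exp(−Δz/H) with Δz = z₂ − z₁.
Δz = 4270.0 − 964.00 = 3306.0 m; Δz/H = 3306.0/7554.0 = 0.43765.
P₂ = 87.7 × exp(−0.43765) = 87.7 × 0.64555 = 56.615 kPa.

P ≈ 56.6 kPa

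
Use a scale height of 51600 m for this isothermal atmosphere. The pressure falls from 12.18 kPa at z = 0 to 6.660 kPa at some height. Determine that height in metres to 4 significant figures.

z ≈ 31150 m

Invert the barometric formula: z = H ln(P₀/P).
P₀/P = 12.18/6.660 = 1.8288; ln(1.8288) = 0.60366.
z = 51600 × 0.60366 = 31149 m.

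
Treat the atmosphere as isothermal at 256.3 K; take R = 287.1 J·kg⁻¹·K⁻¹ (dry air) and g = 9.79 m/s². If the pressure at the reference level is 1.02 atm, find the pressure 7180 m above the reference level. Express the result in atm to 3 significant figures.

P ≈ 0.392 atm

Scale height: H = RT/g = 287.1 × 256.3 / 9.79 = 7516.2 m.
Barometric formula: P = P₀ exp(−z/H).
z/H = 7180.0/7516.2 = 0.95527; exp(−0.95527) = 0.38471.
P = 1.02 × 0.38471 = 0.39240 atm.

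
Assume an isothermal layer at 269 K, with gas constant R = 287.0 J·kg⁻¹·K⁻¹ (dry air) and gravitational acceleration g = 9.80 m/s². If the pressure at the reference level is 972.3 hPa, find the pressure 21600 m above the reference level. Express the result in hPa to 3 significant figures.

P ≈ 62.7 hPa

Scale height: H = RT/g = 287.0 × 269 / 9.80 = 7877.9 m.
Barometric formula: P = P₀ exp(−z/H).
z/H = 21600/7877.9 = 2.7418; exp(−2.7418) = 0.064454.
P = 972.3 × 0.064454 = 62.669 hPa.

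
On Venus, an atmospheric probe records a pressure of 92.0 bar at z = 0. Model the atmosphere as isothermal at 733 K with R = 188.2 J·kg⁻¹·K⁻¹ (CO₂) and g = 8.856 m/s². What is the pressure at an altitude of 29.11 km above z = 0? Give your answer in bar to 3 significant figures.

P ≈ 14.2 bar

Scale height: H = RT/g = 188.2 × 733 / 8.856 = 15577 m.
Barometric formula: P = P₀ exp(−z/H).
z/H = 29110/15577 = 1.8688; exp(−1.8688) = 0.15431.
P = 92.0 × 0.15431 = 14.197 bar.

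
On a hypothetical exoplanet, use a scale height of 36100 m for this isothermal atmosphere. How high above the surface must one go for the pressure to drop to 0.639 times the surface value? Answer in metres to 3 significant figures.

Set P/P₀ = exp(−z/H) = 0.639, so z = −H ln(0.639).
−ln(0.639) = 0.44785; z = 36100 × 0.44785 = 16167 m.

z ≈ 16200 m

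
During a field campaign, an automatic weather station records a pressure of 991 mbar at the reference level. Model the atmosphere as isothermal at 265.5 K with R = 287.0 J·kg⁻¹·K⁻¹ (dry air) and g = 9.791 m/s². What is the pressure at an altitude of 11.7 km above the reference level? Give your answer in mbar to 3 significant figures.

Scale height: H = RT/g = 287.0 × 265.5 / 9.791 = 7782.5 m.
Barometric formula: P = P₀ exp(−z/H).
z/H = 11700/7782.5 = 1.5034; exp(−1.5034) = 0.22237.
P = 991 × 0.22237 = 220.37 mbar.

P ≈ 220 mbar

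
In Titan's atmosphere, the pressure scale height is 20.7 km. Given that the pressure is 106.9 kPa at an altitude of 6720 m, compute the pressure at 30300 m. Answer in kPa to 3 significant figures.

P ≈ 34.2 kPa

Between two levels, P₂ = P₁ exp(−Δz/H) with Δz = z₂ − z₁.
Δz = 30300 − 6720.0 = 23580 m; Δz/H = 23580/20700 = 1.1391.
P₂ = 106.9 × exp(−1.1391) = 106.9 × 0.32011 = 34.220 kPa.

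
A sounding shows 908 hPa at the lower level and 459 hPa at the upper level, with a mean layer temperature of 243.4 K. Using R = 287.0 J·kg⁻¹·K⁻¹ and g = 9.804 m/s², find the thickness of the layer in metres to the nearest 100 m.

Δz ≈ 4900 m

Hypsometric equation: Δz = (R T̄/g) ln(P₁/P₂).
R T̄/g = 287.0 × 243.4 / 9.804 = 7125.2 m.
ln(908/459) = ln(1.9782) = 0.68219.
Δz = 7125.2 × 0.68219 = 4860.7 m.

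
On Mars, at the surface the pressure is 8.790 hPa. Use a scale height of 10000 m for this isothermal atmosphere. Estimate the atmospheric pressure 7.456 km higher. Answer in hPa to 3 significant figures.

Barometric formula: P = P₀ exp(−z/H).
z/H = 7456.0/10000 = 0.74560; exp(−0.74560) = 0.47445.
P = 8.790 × 0.47445 = 4.1704 hPa.

P ≈ 4.17 hPa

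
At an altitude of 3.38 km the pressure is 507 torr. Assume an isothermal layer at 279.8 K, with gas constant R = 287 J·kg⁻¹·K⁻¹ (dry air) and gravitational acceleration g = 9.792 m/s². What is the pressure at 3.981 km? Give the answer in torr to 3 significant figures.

P ≈ 471 torr

Scale height: H = RT/g = 287 × 279.8 / 9.792 = 8200.8 m.
Between two levels, P₂ = P₁ exp(−Δz/H) with Δz = z₂ − z₁.
Δz = 3981.0 − 3380.0 = 601.00 m; Δz/H = 601.00/8200.8 = 0.073286.
P₂ = 507 × exp(−0.073286) = 507 × 0.92934 = 471.18 torr.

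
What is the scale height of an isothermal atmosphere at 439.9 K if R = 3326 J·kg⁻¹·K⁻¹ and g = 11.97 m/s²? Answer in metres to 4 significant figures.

The scale height of an isothermal atmosphere is H = RT/g.
H = 3326 × 439.9 / 11.97 = 1463100/11.97 = 122230 m.

H ≈ 122200 m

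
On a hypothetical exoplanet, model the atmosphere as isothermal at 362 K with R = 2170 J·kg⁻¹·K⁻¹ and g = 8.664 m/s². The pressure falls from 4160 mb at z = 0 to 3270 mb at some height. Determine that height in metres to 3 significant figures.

Scale height: H = RT/g = 2170 × 362 / 8.664 = 90667 m.
Invert the barometric formula: z = H ln(P₀/P).
P₀/P = 4160/3270 = 1.2722; ln(1.2722) = 0.24075.
z = 90667 × 0.24075 = 21828 m.

z ≈ 21800 m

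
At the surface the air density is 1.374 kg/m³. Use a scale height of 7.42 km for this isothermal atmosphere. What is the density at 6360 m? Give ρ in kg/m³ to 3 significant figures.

ρ ≈ 0.583 kg/m³

In an isothermal atmosphere, density decays like pressure: ρ = ρ₀ exp(−z/H).
z/H = 6360.0/7420.0 = 0.85714; exp(−0.85714) = 0.42437.
ρ = 1.374 × 0.42437 = 0.58308 kg/m³.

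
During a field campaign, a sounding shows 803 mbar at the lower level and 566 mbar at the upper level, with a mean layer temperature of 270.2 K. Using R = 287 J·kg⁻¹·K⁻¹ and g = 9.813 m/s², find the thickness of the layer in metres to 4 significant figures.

Δz ≈ 2764 m

Hypsometric equation: Δz = (R T̄/g) ln(P₁/P₂).
R T̄/g = 287 × 270.2 / 9.813 = 7902.5 m.
ln(803/566) = ln(1.4187) = 0.34974.
Δz = 7902.5 × 0.34974 = 2763.8 m.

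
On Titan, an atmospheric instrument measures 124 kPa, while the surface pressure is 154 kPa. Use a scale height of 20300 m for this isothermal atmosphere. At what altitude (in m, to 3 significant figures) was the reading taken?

z ≈ 4400 m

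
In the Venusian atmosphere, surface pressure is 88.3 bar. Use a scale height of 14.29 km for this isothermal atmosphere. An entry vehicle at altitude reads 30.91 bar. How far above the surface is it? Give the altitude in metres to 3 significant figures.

Invert the barometric formula: z = H ln(P₀/P).
P₀/P = 88.3/30.91 = 2.8567; ln(2.8567) = 1.0497.
z = 14290 × 1.0497 = 15000 m.

z ≈ 15000 m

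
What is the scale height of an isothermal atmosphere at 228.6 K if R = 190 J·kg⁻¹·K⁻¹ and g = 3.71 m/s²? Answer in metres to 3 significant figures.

H ≈ 11700 m

The scale height of an isothermal atmosphere is H = RT/g.
H = 190 × 228.6 / 3.71 = 43434/3.71 = 11707 m.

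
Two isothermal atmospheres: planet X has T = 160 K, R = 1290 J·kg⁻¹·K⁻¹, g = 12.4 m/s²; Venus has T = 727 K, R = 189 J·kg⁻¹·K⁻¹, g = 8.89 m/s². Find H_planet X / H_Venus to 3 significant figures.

H_planet X/H_Venus ≈ 1.08

H = RT/g for each body.
H_planet X = 1290 × 160 / 12.4 = 16645 m.
H_Venus = 189 × 727 / 8.89 = 15456 m.
H_planet X/H_Venus = 16645/15456 = 1.0769.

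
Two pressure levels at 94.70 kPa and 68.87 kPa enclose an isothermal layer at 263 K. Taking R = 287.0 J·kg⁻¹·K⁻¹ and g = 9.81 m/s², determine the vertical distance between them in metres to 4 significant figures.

Δz ≈ 2451 m

Hypsometric equation: Δz = (R T̄/g) ln(P₁/P₂).
R T̄/g = 287.0 × 263 / 9.81 = 7694.3 m.
ln(94.70/68.87) = ln(1.3751) = 0.31853.
Δz = 7694.3 × 0.31853 = 2450.9 m.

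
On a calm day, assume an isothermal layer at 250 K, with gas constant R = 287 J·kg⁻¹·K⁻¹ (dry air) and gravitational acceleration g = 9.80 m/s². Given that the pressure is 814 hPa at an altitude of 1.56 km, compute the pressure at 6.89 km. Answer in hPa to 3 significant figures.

P ≈ 393 hPa

Scale height: H = RT/g = 287 × 250 / 9.80 = 7321.4 m.
Between two levels, P₂ = P₁ exp(−Δz/H) with Δz = z₂ − z₁.
Δz = 6890.0 − 1560.0 = 5330.0 m; Δz/H = 5330.0/7321.4 = 0.72800.
P₂ = 814 × exp(−0.72800) = 814 × 0.48287 = 393.06 hPa.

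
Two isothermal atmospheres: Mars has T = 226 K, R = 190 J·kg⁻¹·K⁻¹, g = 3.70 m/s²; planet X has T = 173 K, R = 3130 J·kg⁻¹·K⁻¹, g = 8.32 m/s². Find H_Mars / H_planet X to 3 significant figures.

H_Mars/H_planet X ≈ 0.178

H = RT/g for each body.
H_Mars = 190 × 226 / 3.70 = 11605 m.
H_planet X = 3130 × 173 / 8.32 = 65083 m.
H_Mars/H_planet X = 11605/65083 = 0.17831.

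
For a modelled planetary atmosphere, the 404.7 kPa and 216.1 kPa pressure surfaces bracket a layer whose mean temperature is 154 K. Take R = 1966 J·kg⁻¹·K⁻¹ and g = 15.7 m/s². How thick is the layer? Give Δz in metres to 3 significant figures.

Δz ≈ 12100 m

Hypsometric equation: Δz = (R T̄/g) ln(P₁/P₂).
R T̄/g = 1966 × 154 / 15.7 = 19284 m.
ln(404.7/216.1) = ln(1.8727) = 0.62738.
Δz = 19284 × 0.62738 = 12098 m.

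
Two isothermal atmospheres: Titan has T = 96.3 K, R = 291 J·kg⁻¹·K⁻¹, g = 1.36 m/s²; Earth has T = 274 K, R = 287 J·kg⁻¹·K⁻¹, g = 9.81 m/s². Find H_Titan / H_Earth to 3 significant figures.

H_Titan/H_Earth ≈ 2.57

H = RT/g for each body.
H_Titan = 291 × 96.3 / 1.36 = 20605 m.
H_Earth = 287 × 274 / 9.81 = 8016.1 m.
H_Titan/H_Earth = 20605/8016.1 = 2.5705.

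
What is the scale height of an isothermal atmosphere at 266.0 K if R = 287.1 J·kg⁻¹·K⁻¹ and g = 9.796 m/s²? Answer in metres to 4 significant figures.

The scale height of an isothermal atmosphere is H = RT/g.
H = 287.1 × 266.0 / 9.796 = 76369/9.796 = 7795.9 m.

H ≈ 7796 m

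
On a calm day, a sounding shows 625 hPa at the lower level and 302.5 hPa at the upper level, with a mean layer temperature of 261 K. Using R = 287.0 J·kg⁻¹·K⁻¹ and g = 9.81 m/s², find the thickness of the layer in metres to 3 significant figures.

Hypsometric equation: Δz = (R T̄/g) ln(P₁/P₂).
R T̄/g = 287.0 × 261 / 9.81 = 7635.8 m.
ln(625/302.5) = ln(2.0661) = 0.72566.
Δz = 7635.8 × 0.72566 = 5541.0 m.

Δz ≈ 5540 m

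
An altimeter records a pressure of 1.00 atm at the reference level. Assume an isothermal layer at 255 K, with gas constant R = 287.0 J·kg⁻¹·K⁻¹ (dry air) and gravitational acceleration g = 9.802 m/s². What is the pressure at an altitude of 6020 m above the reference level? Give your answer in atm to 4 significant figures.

P ≈ 0.4465 atm

Scale height: H = RT/g = 287.0 × 255 / 9.802 = 7466.3 m.
Barometric formula: P = P₀ exp(−z/H).
z/H = 6020.0/7466.3 = 0.80629; exp(−0.80629) = 0.44651.
P = 1.00 × 0.44651 = 0.44651 atm.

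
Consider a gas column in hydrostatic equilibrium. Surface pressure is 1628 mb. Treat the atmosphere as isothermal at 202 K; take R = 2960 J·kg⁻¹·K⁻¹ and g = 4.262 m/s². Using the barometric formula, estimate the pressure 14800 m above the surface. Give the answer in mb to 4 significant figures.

Scale height: H = RT/g = 2960 × 202 / 4.262 = 140290 m.
Barometric formula: P = P₀ exp(−z/H).
z/H = 14800/140290 = 0.10550; exp(−0.10550) = 0.89987.
P = 1628 × 0.89987 = 1465.0 mb.

P ≈ 1465 mb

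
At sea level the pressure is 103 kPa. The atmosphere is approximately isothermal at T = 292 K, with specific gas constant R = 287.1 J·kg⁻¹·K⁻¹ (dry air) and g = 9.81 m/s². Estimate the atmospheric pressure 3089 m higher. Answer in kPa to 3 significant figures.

P ≈ 71.8 kPa

Scale height: H = RT/g = 287.1 × 292 / 9.81 = 8545.7 m.
Barometric formula: P = P₀ exp(−z/H).
z/H = 3089.0/8545.7 = 0.36147; exp(−0.36147) = 0.69665.
P = 103 × 0.69665 = 71.755 kPa.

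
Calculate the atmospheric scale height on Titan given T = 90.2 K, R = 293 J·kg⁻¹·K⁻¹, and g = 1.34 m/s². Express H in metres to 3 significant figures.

H ≈ 19700 m

The scale height of an isothermal atmosphere is H = RT/g.
H = 293 × 90.2 / 1.34 = 26429/1.34 = 19723 m.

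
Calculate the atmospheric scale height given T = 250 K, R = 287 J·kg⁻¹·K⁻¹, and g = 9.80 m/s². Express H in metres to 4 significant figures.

H ≈ 7321 m

The scale height of an isothermal atmosphere is H = RT/g.
H = 287 × 250 / 9.80 = 71750/9.80 = 7321.4 m.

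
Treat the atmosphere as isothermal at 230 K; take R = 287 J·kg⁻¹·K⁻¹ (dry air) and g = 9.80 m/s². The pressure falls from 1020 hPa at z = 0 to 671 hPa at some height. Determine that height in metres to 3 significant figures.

z ≈ 2820 m

Scale height: H = RT/g = 287 × 230 / 9.80 = 6735.7 m.
Invert the barometric formula: z = H ln(P₀/P).
P₀/P = 1020/671 = 1.5201; ln(1.5201) = 0.41878.
z = 6735.7 × 0.41878 = 2820.8 m.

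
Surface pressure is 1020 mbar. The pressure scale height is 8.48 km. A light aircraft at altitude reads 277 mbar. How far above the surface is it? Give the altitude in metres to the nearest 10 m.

z ≈ 11050 m

Invert the barometric formula: z = H ln(P₀/P).
P₀/P = 1020/277 = 3.6823; ln(3.6823) = 1.3035.
z = 8480.0 × 1.3035 = 11054 m.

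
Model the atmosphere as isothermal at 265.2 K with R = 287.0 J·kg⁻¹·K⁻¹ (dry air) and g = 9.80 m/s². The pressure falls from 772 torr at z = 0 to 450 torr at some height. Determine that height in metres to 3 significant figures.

Scale height: H = RT/g = 287.0 × 265.2 / 9.80 = 7766.6 m.
Invert the barometric formula: z = H ln(P₀/P).
P₀/P = 772/450 = 1.7156; ln(1.7156) = 0.53976.
z = 7766.6 × 0.53976 = 4192.1 m.

z ≈ 4190 m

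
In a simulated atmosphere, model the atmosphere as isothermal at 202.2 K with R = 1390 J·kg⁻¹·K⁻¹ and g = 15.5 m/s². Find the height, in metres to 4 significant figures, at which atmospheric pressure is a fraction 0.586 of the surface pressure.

z ≈ 9691 m

Scale height: H = RT/g = 1390 × 202.2 / 15.5 = 18133 m.
Set P/P₀ = exp(−z/H) = 0.586, so z = −H ln(0.586).
−ln(0.586) = 0.53444; z = 18133 × 0.53444 = 9691.0 m.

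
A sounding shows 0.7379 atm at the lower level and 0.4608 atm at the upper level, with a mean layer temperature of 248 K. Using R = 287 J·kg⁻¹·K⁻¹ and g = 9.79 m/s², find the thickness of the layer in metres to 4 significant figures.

Δz ≈ 3423 m

Hypsometric equation: Δz = (R T̄/g) ln(P₁/P₂).
R T̄/g = 287 × 248 / 9.79 = 7270.3 m.
ln(0.7379/0.4608) = ln(1.6013) = 0.47082.
Δz = 7270.3 × 0.47082 = 3423.0 m.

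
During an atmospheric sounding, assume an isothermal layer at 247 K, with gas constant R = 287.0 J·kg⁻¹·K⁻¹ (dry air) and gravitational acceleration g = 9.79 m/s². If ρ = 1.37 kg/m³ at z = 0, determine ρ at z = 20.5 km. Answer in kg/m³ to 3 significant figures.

ρ ≈ 0.0808 kg/m³

Scale height: H = RT/g = 287.0 × 247 / 9.79 = 7241.0 m.
In an isothermal atmosphere, density decays like pressure: ρ = ρ₀ exp(−z/H).
z/H = 20500/7241.0 = 2.8311; exp(−2.8311) = 0.058948.
ρ = 1.37 × 0.058948 = 0.080759 kg/m³.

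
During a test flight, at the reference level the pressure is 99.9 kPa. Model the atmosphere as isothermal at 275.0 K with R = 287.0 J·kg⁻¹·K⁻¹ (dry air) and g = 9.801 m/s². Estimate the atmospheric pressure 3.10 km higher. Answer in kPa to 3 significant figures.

P ≈ 68.0 kPa

Scale height: H = RT/g = 287.0 × 275.0 / 9.801 = 8052.7 m.
Barometric formula: P = P₀ exp(−z/H).
z/H = 3100.0/8052.7 = 0.38496; exp(−0.38496) = 0.68048.
P = 99.9 × 0.68048 = 67.980 kPa.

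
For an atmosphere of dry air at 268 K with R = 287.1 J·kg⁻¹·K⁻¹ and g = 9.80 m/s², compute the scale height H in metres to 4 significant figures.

The scale height of an isothermal atmosphere is H = RT/g.
H = 287.1 × 268 / 9.80 = 76943/9.80 = 7851.3 m.

H ≈ 7851 m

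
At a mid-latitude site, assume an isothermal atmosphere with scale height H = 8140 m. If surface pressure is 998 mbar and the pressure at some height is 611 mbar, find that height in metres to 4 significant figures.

Invert the barometric formula: z = H ln(P₀/P).
P₀/P = 998/611 = 1.6334; ln(1.6334) = 0.49066.
z = 8140.0 × 0.49066 = 3994.0 m.

z ≈ 3994 m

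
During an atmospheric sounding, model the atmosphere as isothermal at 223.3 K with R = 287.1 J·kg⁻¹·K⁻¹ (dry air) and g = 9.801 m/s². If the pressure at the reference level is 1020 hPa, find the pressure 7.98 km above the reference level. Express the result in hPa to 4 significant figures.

P ≈ 301.1 hPa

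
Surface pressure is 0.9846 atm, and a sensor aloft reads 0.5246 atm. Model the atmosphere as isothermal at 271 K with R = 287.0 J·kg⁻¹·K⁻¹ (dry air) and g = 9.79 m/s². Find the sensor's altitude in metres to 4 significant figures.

z ≈ 5002 m

Scale height: H = RT/g = 287.0 × 271 / 9.79 = 7944.5 m.
Invert the barometric formula: z = H ln(P₀/P).
P₀/P = 0.9846/0.5246 = 1.8769; ln(1.8769) = 0.62962.
z = 7944.5 × 0.62962 = 5002.0 m.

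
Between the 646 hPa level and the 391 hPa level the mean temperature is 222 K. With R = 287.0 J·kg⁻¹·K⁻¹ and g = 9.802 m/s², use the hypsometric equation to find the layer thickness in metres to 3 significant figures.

Hypsometric equation: Δz = (R T̄/g) ln(P₁/P₂).
R T̄/g = 287.0 × 222 / 9.802 = 6500.1 m.
ln(646/391) = ln(1.6522) = 0.50211.
Δz = 6500.1 × 0.50211 = 3263.8 m.

Δz ≈ 3260 m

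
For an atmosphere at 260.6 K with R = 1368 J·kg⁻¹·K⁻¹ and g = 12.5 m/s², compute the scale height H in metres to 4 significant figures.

H ≈ 28520 m

The scale height of an isothermal atmosphere is H = RT/g.
H = 1368 × 260.6 / 12.5 = 356500/12.5 = 28520 m.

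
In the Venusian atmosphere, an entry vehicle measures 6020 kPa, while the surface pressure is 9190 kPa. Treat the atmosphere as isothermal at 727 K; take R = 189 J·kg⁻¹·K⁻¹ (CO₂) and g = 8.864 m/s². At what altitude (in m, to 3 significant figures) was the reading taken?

Scale height: H = RT/g = 189 × 727 / 8.864 = 15501 m.
Invert the barometric formula: z = H ln(P₀/P).
P₀/P = 9190/6020 = 1.5266; ln(1.5266) = 0.42304.
z = 15501 × 0.42304 = 6557.5 m.

z ≈ 6560 m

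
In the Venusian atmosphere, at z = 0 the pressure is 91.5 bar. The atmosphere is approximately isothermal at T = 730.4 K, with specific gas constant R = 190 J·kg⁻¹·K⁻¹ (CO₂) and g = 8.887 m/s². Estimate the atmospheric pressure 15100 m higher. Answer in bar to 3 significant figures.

Scale height: H = RT/g = 190 × 730.4 / 8.887 = 15616 m.
Barometric formula: P = P₀ exp(−z/H).
z/H = 15100/15616 = 0.96696; exp(−0.96696) = 0.38024.
P = 91.5 × 0.38024 = 34.792 bar.

P ≈ 34.8 bar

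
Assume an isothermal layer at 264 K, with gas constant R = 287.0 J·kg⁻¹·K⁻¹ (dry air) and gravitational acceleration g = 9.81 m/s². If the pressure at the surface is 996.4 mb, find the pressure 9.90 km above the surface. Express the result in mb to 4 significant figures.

P ≈ 276.5 mb

Scale height: H = RT/g = 287.0 × 264 / 9.81 = 7723.5 m.
Barometric formula: P = P₀ exp(−z/H).
z/H = 9900.0/7723.5 = 1.2818; exp(−1.2818) = 0.27754.
P = 996.4 × 0.27754 = 276.54 mb.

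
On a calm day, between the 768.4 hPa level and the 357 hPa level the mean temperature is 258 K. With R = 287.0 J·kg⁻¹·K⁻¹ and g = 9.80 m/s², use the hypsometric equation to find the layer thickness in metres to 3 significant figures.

Hypsometric equation: Δz = (R T̄/g) ln(P₁/P₂).
R T̄/g = 287.0 × 258 / 9.80 = 7555.7 m.
ln(768.4/357) = ln(2.1524) = 0.76658.
Δz = 7555.7 × 0.76658 = 5792.0 m.

Δz ≈ 5790 m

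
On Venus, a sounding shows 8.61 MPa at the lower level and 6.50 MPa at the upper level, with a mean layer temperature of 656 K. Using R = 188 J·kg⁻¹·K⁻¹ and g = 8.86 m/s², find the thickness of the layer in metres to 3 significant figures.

Δz ≈ 3910 m

Hypsometric equation: Δz = (R T̄/g) ln(P₁/P₂).
R T̄/g = 188 × 656 / 8.86 = 13920 m.
ln(8.61/6.50) = ln(1.3246) = 0.28111.
Δz = 13920 × 0.28111 = 3913.1 m.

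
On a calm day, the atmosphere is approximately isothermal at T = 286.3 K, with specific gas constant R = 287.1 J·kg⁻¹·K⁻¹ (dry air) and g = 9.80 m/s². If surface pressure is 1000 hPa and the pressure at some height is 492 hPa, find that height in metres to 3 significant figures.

Scale height: H = RT/g = 287.1 × 286.3 / 9.80 = 8387.4 m.
Invert the barometric formula: z = H ln(P₀/P).
P₀/P = 1000/492 = 2.0325; ln(2.0325) = 0.70927.
z = 8387.4 × 0.70927 = 5948.9 m.

z ≈ 5950 m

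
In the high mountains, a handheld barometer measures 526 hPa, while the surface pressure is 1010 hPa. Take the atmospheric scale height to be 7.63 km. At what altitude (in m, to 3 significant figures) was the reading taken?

Invert the barometric formula: z = H ln(P₀/P).
P₀/P = 1010/526 = 1.9202; ln(1.9202) = 0.65243.
z = 7630.0 × 0.65243 = 4978.0 m.

z ≈ 4980 m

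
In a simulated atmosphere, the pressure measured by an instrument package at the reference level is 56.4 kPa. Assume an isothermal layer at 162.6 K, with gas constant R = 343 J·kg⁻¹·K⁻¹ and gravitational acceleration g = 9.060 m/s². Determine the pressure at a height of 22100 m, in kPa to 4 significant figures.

Scale height: H = RT/g = 343 × 162.6 / 9.060 = 6155.8 m.
Barometric formula: P = P₀ exp(−z/H).
z/H = 22100/6155.8 = 3.5901; exp(−3.5901) = 0.027596.
P = 56.4 × 0.027596 = 1.5564 kPa.

P ≈ 1.556 kPa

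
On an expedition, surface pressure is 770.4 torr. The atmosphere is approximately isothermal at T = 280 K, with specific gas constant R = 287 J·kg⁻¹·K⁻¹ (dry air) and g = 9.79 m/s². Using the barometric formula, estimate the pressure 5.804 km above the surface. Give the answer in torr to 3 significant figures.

Scale height: H = RT/g = 287 × 280 / 9.79 = 8208.4 m.
Barometric formula: P = P₀ exp(−z/H).
z/H = 5804.0/8208.4 = 0.70708; exp(−0.70708) = 0.49308.
P = 770.4 × 0.49308 = 379.87 torr.

P ≈ 380 torr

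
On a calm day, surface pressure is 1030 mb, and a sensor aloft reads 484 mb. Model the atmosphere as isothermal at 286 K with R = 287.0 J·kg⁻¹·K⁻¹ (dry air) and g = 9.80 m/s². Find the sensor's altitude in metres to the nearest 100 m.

Scale height: H = RT/g = 287.0 × 286 / 9.80 = 8375.7 m.
Invert the barometric formula: z = H ln(P₀/P).
P₀/P = 1030/484 = 2.1281; ln(2.1281) = 0.75523.
z = 8375.7 × 0.75523 = 6325.6 m.

z ≈ 6300 m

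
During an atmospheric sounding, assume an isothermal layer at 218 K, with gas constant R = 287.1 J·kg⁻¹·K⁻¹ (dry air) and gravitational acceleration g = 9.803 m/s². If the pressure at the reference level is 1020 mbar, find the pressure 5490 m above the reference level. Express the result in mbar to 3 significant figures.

P ≈ 432 mbar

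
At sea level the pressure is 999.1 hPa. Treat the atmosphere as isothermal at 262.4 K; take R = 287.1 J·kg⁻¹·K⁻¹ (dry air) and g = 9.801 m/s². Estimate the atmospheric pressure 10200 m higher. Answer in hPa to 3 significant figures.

Scale height: H = RT/g = 287.1 × 262.4 / 9.801 = 7686.5 m.
Barometric formula: P = P₀ exp(−z/H).
z/H = 10200/7686.5 = 1.3270; exp(−1.3270) = 0.26527.
P = 999.1 × 0.26527 = 265.03 hPa.

P ≈ 265 hPa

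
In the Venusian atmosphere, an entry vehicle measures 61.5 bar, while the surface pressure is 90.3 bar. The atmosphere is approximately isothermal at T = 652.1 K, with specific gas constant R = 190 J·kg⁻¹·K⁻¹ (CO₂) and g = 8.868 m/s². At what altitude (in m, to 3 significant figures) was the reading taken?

z ≈ 5370 m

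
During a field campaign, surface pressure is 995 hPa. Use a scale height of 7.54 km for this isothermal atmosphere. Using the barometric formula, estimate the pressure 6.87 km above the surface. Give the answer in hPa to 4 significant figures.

Barometric formula: P = P₀ exp(−z/H).
z/H = 6870.0/7540.0 = 0.91114; exp(−0.91114) = 0.40207.
P = 995 × 0.40207 = 400.06 hPa.

P ≈ 400.1 hPa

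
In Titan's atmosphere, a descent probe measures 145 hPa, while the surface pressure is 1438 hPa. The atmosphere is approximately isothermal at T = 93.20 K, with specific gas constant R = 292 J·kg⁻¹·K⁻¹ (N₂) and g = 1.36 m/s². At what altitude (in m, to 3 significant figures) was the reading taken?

z ≈ 45900 m

Scale height: H = RT/g = 292 × 93.20 / 1.36 = 20011 m.
Invert the barometric formula: z = H ln(P₀/P).
P₀/P = 1438/145 = 9.9172; ln(9.9172) = 2.2943.
z = 20011 × 2.2943 = 45911 m.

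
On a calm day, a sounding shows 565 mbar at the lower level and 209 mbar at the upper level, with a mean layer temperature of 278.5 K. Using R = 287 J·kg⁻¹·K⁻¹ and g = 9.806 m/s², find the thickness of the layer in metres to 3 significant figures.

Δz ≈ 8110 m

Hypsometric equation: Δz = (R T̄/g) ln(P₁/P₂).
R T̄/g = 287 × 278.5 / 9.806 = 8151.1 m.
ln(565/209) = ln(2.7033) = 0.99447.
Δz = 8151.1 × 0.99447 = 8106.0 m.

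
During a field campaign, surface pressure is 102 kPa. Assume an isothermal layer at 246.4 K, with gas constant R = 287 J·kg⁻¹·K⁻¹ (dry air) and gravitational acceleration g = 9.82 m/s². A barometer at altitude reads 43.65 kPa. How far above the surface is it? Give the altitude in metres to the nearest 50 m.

z ≈ 6100 m

Scale height: H = RT/g = 287 × 246.4 / 9.82 = 7201.3 m.
Invert the barometric formula: z = H ln(P₀/P).
P₀/P = 102/43.65 = 2.3368; ln(2.3368) = 0.84878.
z = 7201.3 × 0.84878 = 6112.3 m.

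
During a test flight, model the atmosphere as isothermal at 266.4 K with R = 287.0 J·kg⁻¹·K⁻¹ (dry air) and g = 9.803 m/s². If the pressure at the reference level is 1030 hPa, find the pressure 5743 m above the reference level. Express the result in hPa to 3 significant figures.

Scale height: H = RT/g = 287.0 × 266.4 / 9.803 = 7799.3 m.
Barometric formula: P = P₀ exp(−z/H).
z/H = 5743.0/7799.3 = 0.73635; exp(−0.73635) = 0.47886.
P = 1030 × 0.47886 = 493.23 hPa.

P ≈ 493 hPa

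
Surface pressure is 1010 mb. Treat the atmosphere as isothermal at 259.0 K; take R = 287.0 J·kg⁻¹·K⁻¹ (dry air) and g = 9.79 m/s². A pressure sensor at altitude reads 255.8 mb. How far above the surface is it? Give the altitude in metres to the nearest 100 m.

Scale height: H = RT/g = 287.0 × 259.0 / 9.79 = 7592.7 m.
Invert the barometric formula: z = H ln(P₀/P).
P₀/P = 1010/255.8 = 3.9484; ln(3.9484) = 1.3733.
z = 7592.7 × 1.3733 = 10427 m.

z ≈ 10400 m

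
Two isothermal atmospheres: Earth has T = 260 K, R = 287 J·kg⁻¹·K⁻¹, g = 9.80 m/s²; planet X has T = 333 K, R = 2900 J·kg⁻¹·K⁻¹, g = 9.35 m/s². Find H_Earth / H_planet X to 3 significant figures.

H_Earth/H_planet X ≈ 0.0737

H = RT/g for each body.
H_Earth = 287 × 260 / 9.80 = 7614.3 m.
H_planet X = 2900 × 333 / 9.35 = 103280 m.
H_Earth/H_planet X = 7614.3/103280 = 0.073725.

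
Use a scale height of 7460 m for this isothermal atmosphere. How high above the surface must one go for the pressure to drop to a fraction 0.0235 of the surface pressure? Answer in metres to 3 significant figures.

z ≈ 28000 m

Set P/P₀ = exp(−z/H) = 0.0235, so z = −H ln(0.0235).
−ln(0.0235) = 3.7508; z = 7460.0 × 3.7508 = 27981 m.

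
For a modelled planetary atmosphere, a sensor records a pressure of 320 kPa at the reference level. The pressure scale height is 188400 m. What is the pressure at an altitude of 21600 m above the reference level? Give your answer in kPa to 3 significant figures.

P ≈ 285 kPa

Barometric formula: P = P₀ exp(−z/H).
z/H = 21600/188400 = 0.11465; exp(−0.11465) = 0.89168.
P = 320 × 0.89168 = 285.34 kPa.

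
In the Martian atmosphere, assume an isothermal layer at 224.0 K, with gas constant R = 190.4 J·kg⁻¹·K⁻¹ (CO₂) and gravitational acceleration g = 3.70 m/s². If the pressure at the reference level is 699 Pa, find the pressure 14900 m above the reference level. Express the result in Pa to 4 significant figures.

Scale height: H = RT/g = 190.4 × 224.0 / 3.70 = 11527 m.
Barometric formula: P = P₀ exp(−z/H).
z/H = 14900/11527 = 1.2926; exp(−1.2926) = 0.27456.
P = 699 × 0.27456 = 191.92 Pa.

P ≈ 191.9 Pa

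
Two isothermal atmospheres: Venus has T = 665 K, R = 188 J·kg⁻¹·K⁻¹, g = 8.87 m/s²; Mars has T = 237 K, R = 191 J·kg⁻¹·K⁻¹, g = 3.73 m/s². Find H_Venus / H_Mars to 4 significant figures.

H = RT/g for each body.
H_Venus = 188 × 665 / 8.87 = 14095 m.
H_Mars = 191 × 237 / 3.73 = 12136 m.
H_Venus/H_Mars = 14095/12136 = 1.1614.

H_Venus/H_Mars ≈ 1.161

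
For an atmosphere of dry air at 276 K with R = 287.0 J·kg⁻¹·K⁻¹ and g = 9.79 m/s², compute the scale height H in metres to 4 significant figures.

H ≈ 8091 m

The scale height of an isothermal atmosphere is H = RT/g.
H = 287.0 × 276 / 9.79 = 79212/9.79 = 8091.1 m.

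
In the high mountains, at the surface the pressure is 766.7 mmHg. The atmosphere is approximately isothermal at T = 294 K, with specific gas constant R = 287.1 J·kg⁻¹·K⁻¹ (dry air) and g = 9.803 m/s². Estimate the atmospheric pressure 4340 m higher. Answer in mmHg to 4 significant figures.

P ≈ 463.2 mmHg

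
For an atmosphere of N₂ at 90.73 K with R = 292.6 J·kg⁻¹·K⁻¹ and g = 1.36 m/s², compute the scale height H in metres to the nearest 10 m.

The scale height of an isothermal atmosphere is H = RT/g.
H = 292.6 × 90.73 / 1.36 = 26548/1.36 = 19521 m.

H ≈ 19520 m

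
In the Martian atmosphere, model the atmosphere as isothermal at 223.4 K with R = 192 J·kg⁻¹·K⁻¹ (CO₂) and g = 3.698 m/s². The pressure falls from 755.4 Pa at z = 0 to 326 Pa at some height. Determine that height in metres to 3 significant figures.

Scale height: H = RT/g = 192 × 223.4 / 3.698 = 11599 m.
Invert the barometric formula: z = H ln(P₀/P).
P₀/P = 755.4/326 = 2.3172; ln(2.3172) = 0.84036.
z = 11599 × 0.84036 = 9747.3 m.

z ≈ 9750 m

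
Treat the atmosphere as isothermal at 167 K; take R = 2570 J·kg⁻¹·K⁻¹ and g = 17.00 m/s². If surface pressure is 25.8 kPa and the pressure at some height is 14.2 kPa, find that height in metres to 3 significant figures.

z ≈ 15100 m

Scale height: H = RT/g = 2570 × 167 / 17.00 = 25246 m.
Invert the barometric formula: z = H ln(P₀/P).
P₀/P = 25.8/14.2 = 1.8169; ln(1.8169) = 0.59713.
z = 25246 × 0.59713 = 15075 m.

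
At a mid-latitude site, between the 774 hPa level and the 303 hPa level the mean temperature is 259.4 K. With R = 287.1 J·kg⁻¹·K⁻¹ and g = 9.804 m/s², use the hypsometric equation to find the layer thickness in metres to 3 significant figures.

Δz ≈ 7120 m

Hypsometric equation: Δz = (R T̄/g) ln(P₁/P₂).
R T̄/g = 287.1 × 259.4 / 9.804 = 7596.3 m.
ln(774/303) = ln(2.5545) = 0.93786.
Δz = 7596.3 × 0.93786 = 7124.3 m.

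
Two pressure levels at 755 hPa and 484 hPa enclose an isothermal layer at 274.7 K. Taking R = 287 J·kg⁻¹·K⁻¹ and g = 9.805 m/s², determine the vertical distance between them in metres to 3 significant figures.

Δz ≈ 3580 m

Hypsometric equation: Δz = (R T̄/g) ln(P₁/P₂).
R T̄/g = 287 × 274.7 / 9.805 = 8040.7 m.
ln(755/484) = ln(1.5599) = 0.44462.
Δz = 8040.7 × 0.44462 = 3575.1 m.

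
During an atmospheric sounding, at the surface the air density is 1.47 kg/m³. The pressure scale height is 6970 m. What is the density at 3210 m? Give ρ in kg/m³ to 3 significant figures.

ρ ≈ 0.927 kg/m³

In an isothermal atmosphere, density decays like pressure: ρ = ρ₀ exp(−z/H).
z/H = 3210.0/6970.0 = 0.46055; exp(−0.46055) = 0.63094.
ρ = 1.47 × 0.63094 = 0.92748 kg/m³.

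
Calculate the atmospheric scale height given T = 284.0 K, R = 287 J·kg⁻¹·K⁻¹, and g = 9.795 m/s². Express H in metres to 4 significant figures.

The scale height of an isothermal atmosphere is H = RT/g.
H = 287 × 284.0 / 9.795 = 81508/9.795 = 8321.4 m.

H ≈ 8321 m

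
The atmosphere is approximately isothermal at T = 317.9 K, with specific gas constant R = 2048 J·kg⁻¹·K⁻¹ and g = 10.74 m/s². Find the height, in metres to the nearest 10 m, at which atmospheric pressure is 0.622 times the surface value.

Scale height: H = RT/g = 2048 × 317.9 / 10.74 = 60620 m.
Set P/P₀ = exp(−z/H) = 0.622, so z = −H ln(0.622).
−ln(0.622) = 0.47482; z = 60620 × 0.47482 = 28784 m.

z ≈ 28780 m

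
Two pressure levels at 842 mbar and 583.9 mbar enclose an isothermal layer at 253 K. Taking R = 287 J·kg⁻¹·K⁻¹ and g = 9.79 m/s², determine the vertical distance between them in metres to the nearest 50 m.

Δz ≈ 2700 m

Hypsometric equation: Δz = (R T̄/g) ln(P₁/P₂).
R T̄/g = 287 × 253 / 9.79 = 7416.9 m.
ln(842/583.9) = ln(1.4420) = 0.36603.
Δz = 7416.9 × 0.36603 = 2714.8 m.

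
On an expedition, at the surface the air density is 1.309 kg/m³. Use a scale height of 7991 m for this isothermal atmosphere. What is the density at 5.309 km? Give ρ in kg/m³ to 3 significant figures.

In an isothermal atmosphere, density decays like pressure: ρ = ρ₀ exp(−z/H).
z/H = 5309.0/7991.0 = 0.66437; exp(−0.66437) = 0.51460.
ρ = 1.309 × 0.51460 = 0.67361 kg/m³.

ρ ≈ 0.674 kg/m³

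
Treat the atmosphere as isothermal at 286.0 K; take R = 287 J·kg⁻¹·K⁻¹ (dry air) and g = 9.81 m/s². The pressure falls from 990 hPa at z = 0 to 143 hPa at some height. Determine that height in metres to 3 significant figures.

Scale height: H = RT/g = 287 × 286.0 / 9.81 = 8367.2 m.
Invert the barometric formula: z = H ln(P₀/P).
P₀/P = 990/143 = 6.9231; ln(6.9231) = 1.9349.
z = 8367.2 × 1.9349 = 16190 m.

z ≈ 16200 m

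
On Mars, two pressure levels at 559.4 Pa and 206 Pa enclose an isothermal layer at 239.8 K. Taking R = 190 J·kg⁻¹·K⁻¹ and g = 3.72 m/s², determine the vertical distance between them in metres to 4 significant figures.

Δz ≈ 12240 m

Hypsometric equation: Δz = (R T̄/g) ln(P₁/P₂).
R T̄/g = 190 × 239.8 / 3.72 = 12248 m.
ln(559.4/206) = ln(2.7155) = 0.99898.
Δz = 12248 × 0.99898 = 12236 m.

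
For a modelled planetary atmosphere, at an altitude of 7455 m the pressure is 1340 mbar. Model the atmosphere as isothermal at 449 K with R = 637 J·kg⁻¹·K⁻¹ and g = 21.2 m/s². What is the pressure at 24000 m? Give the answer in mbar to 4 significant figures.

Scale height: H = RT/g = 637 × 449 / 21.2 = 13491 m.
Between two levels, P₂ = P₁ exp(−Δz/H) with Δz = z₂ − z₁.
Δz = 24000 − 7455.0 = 16545 m; Δz/H = 16545/13491 = 1.2264.
P₂ = 1340 × exp(−1.2264) = 1340 × 0.29335 = 393.09 mbar.

P ≈ 393.1 mbar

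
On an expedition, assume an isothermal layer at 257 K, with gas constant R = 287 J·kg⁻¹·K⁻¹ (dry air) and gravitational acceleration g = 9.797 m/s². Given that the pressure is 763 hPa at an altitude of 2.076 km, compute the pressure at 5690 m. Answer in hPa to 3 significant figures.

Scale height: H = RT/g = 287 × 257 / 9.797 = 7528.7 m.
Between two levels, P₂ = P₁ exp(−Δz/H) with Δz = z₂ − z₁.
Δz = 5690.0 − 2076.0 = 3614.0 m; Δz/H = 3614.0/7528.7 = 0.48003.
P₂ = 763 × exp(−0.48003) = 763 × 0.61876 = 472.11 hPa.

P ≈ 472 hPa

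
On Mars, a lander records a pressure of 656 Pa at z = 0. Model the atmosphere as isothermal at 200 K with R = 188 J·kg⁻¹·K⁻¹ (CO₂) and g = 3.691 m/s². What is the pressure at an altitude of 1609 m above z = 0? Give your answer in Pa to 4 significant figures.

P ≈ 560.2 Pa

Scale height: H = RT/g = 188 × 200 / 3.691 = 10187 m.
Barometric formula: P = P₀ exp(−z/H).
z/H = 1609.0/10187 = 0.15795; exp(−0.15795) = 0.85389.
P = 656 × 0.85389 = 560.15 Pa.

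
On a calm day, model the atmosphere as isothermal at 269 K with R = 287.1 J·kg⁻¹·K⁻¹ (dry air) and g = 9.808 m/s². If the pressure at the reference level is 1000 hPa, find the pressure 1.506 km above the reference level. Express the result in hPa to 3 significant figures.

Scale height: H = RT/g = 287.1 × 269 / 9.808 = 7874.2 m.
Barometric formula: P = P₀ exp(−z/H).
z/H = 1506.0/7874.2 = 0.19126; exp(−0.19126) = 0.82592.
P = 1000 × 0.82592 = 825.92 hPa.

P ≈ 826 hPa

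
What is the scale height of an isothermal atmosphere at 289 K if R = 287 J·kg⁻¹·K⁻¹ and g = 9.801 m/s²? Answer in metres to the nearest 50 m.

H ≈ 8450 m

The scale height of an isothermal atmosphere is H = RT/g.
H = 287 × 289 / 9.801 = 82943/9.801 = 8462.7 m.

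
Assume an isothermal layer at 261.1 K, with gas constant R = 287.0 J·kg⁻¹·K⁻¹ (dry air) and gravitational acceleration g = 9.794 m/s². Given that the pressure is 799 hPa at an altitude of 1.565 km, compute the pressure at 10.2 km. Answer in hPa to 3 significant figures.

Scale height: H = RT/g = 287.0 × 261.1 / 9.794 = 7651.2 m.
Between two levels, P₂ = P₁ exp(−Δz/H) with Δz = z₂ − z₁.
Δz = 10200 − 1565.0 = 8635.0 m; Δz/H = 8635.0/7651.2 = 1.1286.
P₂ = 799 × exp(−1.1286) = 799 × 0.32349 = 258.47 hPa.

P ≈ 258 hPa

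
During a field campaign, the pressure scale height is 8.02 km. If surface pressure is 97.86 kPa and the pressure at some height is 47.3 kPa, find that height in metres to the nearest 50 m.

Invert the barometric formula: z = H ln(P₀/P).
P₀/P = 97.86/47.3 = 2.0689; ln(2.0689) = 0.72702.
z = 8020.0 × 0.72702 = 5830.7 m.

z ≈ 5850 m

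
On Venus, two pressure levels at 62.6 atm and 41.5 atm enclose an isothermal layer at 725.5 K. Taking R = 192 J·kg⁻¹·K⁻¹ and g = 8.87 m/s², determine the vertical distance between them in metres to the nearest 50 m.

Δz ≈ 6450 m

Hypsometric equation: Δz = (R T̄/g) ln(P₁/P₂).
R T̄/g = 192 × 725.5 / 8.87 = 15704 m.
ln(62.6/41.5) = ln(1.5084) = 0.41105.
Δz = 15704 × 0.41105 = 6455.1 m.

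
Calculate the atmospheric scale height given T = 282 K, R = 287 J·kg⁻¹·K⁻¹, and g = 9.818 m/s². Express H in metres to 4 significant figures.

H ≈ 8243 m

The scale height of an isothermal atmosphere is H = RT/g.
H = 287 × 282 / 9.818 = 80934/9.818 = 8243.4 m.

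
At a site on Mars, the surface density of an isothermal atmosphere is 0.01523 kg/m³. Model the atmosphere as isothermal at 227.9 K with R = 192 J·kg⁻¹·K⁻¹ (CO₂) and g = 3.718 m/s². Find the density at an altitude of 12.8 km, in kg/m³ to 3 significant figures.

ρ ≈ 0.00513 kg/m³

Scale height: H = RT/g = 192 × 227.9 / 3.718 = 11769 m.
In an isothermal atmosphere, density decays like pressure: ρ = ρ₀ exp(−z/H).
z/H = 12800/11769 = 1.0876; exp(−1.0876) = 0.33702.
ρ = 0.01523 × 0.33702 = 0.0051328 kg/m³.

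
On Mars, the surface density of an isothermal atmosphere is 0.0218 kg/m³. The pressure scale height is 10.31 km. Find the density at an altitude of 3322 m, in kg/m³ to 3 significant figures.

In an isothermal atmosphere, density decays like pressure: ρ = ρ₀ exp(−z/H).
z/H = 3322.0/10310 = 0.32221; exp(−0.32221) = 0.72455.
ρ = 0.0218 × 0.72455 = 0.015795 kg/m³.

ρ ≈ 0.0158 kg/m³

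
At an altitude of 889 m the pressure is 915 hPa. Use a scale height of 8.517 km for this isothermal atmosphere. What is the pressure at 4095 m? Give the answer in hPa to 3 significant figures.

Between two levels, P₂ = P₁ exp(−Δz/H) with Δz = z₂ − z₁.
Δz = 4095.0 − 889.00 = 3206.0 m; Δz/H = 3206.0/8517.0 = 0.37642.
P₂ = 915 × exp(−0.37642) = 915 × 0.68631 = 627.97 hPa.

P ≈ 628 hPa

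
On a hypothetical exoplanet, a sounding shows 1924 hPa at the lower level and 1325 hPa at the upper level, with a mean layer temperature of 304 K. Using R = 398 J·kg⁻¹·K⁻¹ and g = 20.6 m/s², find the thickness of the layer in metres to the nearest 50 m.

Δz ≈ 2200 m

Hypsometric equation: Δz = (R T̄/g) ln(P₁/P₂).
R T̄/g = 398 × 304 / 20.6 = 5873.4 m.
ln(1924/1325) = ln(1.4521) = 0.37301.
Δz = 5873.4 × 0.37301 = 2190.8 m.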